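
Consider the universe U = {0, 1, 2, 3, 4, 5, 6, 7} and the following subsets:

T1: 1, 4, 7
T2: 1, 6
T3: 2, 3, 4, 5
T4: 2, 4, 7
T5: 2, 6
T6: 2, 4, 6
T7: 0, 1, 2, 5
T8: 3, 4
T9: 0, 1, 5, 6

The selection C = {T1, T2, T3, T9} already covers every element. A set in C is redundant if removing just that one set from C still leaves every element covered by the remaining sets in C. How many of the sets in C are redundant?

1

Drop T1: 7 uncovered — not redundant.
Drop T2: the rest still cover every element — redundant.
Drop T3: 2, 3 uncovered — not redundant.
Drop T9: 0 uncovered — not redundant.
1 redundant: T2.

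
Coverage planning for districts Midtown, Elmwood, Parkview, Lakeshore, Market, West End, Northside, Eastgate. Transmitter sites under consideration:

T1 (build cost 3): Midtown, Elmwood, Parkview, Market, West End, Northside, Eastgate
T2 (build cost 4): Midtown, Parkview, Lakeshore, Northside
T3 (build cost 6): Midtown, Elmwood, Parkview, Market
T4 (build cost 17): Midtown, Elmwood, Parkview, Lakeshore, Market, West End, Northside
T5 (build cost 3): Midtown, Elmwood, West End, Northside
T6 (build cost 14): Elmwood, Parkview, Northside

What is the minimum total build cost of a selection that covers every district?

7

T1, T2 cover every district at build cost 3 + 4 = 7.
Any cover uses at least 2 transmitter sites; among all covering selections none totals below 7.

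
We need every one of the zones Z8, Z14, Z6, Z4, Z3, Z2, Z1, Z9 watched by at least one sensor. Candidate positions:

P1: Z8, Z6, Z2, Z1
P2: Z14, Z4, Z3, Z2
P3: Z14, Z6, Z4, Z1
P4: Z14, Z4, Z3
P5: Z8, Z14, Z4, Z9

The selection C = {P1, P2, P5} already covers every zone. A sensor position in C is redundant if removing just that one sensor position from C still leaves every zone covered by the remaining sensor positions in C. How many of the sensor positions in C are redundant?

Drop P1: Z6, Z1 uncovered — not redundant.
Drop P2: Z3 uncovered — not redundant.
Drop P5: Z9 uncovered — not redundant.
None of the sensor positions in C is redundant.

0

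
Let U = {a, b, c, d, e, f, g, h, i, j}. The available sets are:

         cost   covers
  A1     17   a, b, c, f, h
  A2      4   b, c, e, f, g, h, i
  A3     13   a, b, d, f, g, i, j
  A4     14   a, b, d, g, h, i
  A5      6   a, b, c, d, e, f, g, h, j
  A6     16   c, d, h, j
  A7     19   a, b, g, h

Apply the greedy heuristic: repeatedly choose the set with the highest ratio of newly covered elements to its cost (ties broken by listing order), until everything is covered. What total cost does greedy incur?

10

Pick 1: A2 adds 7 new (b, c, e, f, g, h, i) at cost 4 (ratio 7/4).
Pick 2: A5 adds 3 new (a, d, j) at cost 6 (ratio 3/6).
Greedy total cost: 4 + 6 = 10.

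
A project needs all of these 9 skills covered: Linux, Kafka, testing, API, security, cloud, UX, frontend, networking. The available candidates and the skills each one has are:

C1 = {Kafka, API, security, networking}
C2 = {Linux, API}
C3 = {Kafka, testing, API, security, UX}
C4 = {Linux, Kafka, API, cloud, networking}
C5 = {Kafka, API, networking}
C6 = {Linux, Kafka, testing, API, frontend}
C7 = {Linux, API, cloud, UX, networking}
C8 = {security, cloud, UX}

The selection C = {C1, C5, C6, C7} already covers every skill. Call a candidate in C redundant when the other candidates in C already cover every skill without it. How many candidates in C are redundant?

Drop C1: security uncovered — not redundant.
Drop C5: the rest still cover every skill — redundant.
Drop C6: testing, frontend uncovered — not redundant.
Drop C7: cloud, UX uncovered — not redundant.
1 redundant: C5.

1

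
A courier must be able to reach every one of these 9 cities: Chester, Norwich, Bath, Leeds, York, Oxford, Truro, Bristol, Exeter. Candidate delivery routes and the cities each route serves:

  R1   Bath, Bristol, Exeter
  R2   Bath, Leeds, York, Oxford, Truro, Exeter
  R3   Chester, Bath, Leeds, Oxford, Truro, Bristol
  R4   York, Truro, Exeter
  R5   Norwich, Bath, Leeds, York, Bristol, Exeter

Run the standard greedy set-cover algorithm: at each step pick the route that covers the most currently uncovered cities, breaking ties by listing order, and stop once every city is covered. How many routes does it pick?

3

Pick 1: R2 covers 6 new cities (Bath, Leeds, York, Oxford, Truro, Exeter).
Pick 2: R3 covers 2 new cities (Chester, Bristol).
Pick 3: R5 covers 1 new cities (Norwich).
Greedy uses 3 routes. (The true minimum is 2.)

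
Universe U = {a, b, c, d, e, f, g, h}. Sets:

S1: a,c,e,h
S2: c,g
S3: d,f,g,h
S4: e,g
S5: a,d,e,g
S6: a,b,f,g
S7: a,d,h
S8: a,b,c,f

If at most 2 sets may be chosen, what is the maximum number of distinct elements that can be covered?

Choosing S1, S3 covers {a, c, d, e, f, g, h} — 7 elements.
No choice of 2 sets does better; here b is left uncovered.

7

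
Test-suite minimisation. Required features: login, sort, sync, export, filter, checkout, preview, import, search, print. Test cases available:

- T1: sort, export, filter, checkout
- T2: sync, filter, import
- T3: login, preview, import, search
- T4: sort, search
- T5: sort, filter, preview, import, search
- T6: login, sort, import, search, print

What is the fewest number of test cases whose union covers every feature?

T1, T2, T3, T6 together cover {login, sort, sync, export, filter, checkout, preview, import, search, print} — every feature.
No 3 of the 6 test cases cover everything (all 20 triples fall short), so 4 is minimum.

4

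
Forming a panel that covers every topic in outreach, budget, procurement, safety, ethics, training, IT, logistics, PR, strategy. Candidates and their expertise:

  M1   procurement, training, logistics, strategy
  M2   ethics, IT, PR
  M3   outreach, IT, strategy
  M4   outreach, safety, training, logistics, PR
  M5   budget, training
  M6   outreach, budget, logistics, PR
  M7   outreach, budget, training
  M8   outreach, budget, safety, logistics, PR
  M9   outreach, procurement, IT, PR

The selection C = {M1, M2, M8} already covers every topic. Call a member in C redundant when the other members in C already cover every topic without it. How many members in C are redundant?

0

Drop M1: procurement, training, strategy uncovered — not redundant.
Drop M2: ethics, IT uncovered — not redundant.
Drop M8: outreach, budget, safety uncovered — not redundant.
None of the members in C is redundant.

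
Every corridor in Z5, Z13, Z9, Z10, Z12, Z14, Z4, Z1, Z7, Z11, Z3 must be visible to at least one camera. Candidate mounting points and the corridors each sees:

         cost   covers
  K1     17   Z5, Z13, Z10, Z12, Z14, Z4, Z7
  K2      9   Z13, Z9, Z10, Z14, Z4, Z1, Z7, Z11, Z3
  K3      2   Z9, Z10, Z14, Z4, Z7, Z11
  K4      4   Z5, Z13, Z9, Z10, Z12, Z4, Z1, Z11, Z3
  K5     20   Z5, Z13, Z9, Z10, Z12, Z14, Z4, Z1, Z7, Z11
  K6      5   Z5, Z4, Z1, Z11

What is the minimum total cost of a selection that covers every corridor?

K3, K4 cover every corridor at cost 2 + 4 = 6.
Any cover uses at least 2 camera mounts; among all covering selections none totals below 6.

6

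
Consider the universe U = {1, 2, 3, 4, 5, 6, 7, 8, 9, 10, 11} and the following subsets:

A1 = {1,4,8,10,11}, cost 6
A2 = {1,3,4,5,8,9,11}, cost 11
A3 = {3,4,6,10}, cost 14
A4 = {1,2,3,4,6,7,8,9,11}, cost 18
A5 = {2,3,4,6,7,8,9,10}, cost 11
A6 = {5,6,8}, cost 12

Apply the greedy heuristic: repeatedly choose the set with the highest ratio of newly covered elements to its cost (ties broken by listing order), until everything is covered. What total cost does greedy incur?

Pick 1: A1 adds 5 new (1, 4, 8, 10, 11) at cost 6 (ratio 5/6).
Pick 2: A5 adds 5 new (2, 3, 6, 7, 9) at cost 11 (ratio 5/11).
Pick 3: A2 adds 1 new (5) at cost 11 (ratio 1/11).
Greedy total cost: 6 + 11 + 11 = 28. (The true optimum is 22, so greedy overshoots here.)

28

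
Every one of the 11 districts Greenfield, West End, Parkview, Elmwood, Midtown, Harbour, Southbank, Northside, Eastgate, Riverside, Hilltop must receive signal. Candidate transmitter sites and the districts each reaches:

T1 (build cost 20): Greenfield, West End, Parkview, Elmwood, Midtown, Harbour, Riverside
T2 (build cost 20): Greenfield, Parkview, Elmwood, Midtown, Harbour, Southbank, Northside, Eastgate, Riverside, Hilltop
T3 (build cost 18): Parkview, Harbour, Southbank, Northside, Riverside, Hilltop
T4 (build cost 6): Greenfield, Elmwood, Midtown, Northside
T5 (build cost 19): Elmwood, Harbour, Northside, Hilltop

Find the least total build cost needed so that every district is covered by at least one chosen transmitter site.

T1, T2 cover every district at build cost 20 + 20 = 40.
Any cover uses at least 2 transmitter sites; among all covering selections none totals below 40.
Greedy by coverage-per-build cost would pick T4, T2, T1 for 46 — worse than the optimum 40.

40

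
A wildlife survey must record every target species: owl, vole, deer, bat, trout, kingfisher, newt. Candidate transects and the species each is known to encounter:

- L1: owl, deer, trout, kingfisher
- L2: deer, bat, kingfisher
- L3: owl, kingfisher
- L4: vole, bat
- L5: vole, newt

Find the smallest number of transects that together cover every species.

3

L1, L2, L5 together cover {owl, vole, deer, bat, trout, kingfisher, newt} — every species.
No 2 of the 5 transects cover everything (all 10 pairs fall short), so 3 is minimum.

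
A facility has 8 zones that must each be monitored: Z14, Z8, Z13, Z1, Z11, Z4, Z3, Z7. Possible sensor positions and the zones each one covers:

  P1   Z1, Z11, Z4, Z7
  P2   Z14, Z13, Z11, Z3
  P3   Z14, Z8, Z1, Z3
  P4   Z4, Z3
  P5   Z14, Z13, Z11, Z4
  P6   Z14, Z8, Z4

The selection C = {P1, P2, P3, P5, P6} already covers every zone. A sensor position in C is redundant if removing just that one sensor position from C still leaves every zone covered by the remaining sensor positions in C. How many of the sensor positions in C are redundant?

Drop P1: Z7 uncovered — not redundant.
Drop P2: the rest still cover every zone — redundant.
Drop P3: the rest still cover every zone — redundant.
Drop P5: the rest still cover every zone — redundant.
Drop P6: the rest still cover every zone — redundant.
4 redundant: P2, P3, P5, P6.

4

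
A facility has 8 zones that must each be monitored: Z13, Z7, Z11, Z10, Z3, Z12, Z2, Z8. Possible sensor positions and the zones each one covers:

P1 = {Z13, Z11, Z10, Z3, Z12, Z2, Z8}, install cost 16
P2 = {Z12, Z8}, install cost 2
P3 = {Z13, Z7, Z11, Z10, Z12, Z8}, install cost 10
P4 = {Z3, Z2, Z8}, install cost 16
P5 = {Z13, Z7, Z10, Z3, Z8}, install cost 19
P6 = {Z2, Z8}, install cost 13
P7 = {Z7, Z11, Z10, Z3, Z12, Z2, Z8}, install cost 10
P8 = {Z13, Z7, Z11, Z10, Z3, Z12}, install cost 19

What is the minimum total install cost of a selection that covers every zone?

20

P3, P7 cover every zone at install cost 10 + 10 = 20.
Any cover uses at least 2 sensor positions; among all covering selections none totals below 20.
Greedy by coverage-per-install cost would pick P2, P7, P3 for 22 — worse than the optimum 20.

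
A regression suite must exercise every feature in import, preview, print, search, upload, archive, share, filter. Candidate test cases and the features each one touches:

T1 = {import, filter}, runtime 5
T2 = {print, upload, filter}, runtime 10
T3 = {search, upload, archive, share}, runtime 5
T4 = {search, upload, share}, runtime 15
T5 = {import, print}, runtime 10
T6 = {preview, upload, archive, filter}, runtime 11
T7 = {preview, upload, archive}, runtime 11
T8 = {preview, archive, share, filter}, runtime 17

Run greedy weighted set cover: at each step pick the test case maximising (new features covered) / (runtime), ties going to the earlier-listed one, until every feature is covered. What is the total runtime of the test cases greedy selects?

31

Pick 1: T3 adds 4 new (search, upload, archive, share) at runtime 5 (ratio 4/5).
Pick 2: T1 adds 2 new (import, filter) at runtime 5 (ratio 2/5).
Pick 3: T2 adds 1 new (print) at runtime 10 (ratio 1/10).
Pick 4: T6 adds 1 new (preview) at runtime 11 (ratio 1/11).
Greedy total runtime: 5 + 5 + 10 + 11 = 31. (The true optimum is 26, so greedy overshoots here.)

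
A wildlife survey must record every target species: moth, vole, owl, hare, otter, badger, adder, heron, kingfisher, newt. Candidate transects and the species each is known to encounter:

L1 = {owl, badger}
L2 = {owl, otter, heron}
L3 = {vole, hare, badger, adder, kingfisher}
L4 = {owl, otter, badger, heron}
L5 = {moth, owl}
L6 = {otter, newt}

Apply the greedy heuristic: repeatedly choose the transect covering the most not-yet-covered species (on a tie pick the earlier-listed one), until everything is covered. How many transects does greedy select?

4

Pick 1: L3 covers 5 new species (vole, hare, badger, adder, kingfisher).
Pick 2: L2 covers 3 new species (owl, otter, heron).
Pick 3: L5 covers 1 new species (moth).
Pick 4: L6 covers 1 new species (newt).
Greedy uses 4 transects.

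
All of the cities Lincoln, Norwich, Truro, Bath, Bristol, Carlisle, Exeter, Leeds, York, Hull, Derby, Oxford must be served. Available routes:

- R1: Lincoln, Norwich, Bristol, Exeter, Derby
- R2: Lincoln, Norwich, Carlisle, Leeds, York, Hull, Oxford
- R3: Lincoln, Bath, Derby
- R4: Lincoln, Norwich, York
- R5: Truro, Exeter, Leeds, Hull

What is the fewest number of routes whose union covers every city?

R1, R2, R3, R5 together cover {Lincoln, Norwich, Truro, Bath, Bristol, Carlisle, Exeter, Leeds, York, Hull, Derby, Oxford} — every city.
No 3 of the 5 routes cover everything (all 10 triples fall short), so 4 is minimum.

4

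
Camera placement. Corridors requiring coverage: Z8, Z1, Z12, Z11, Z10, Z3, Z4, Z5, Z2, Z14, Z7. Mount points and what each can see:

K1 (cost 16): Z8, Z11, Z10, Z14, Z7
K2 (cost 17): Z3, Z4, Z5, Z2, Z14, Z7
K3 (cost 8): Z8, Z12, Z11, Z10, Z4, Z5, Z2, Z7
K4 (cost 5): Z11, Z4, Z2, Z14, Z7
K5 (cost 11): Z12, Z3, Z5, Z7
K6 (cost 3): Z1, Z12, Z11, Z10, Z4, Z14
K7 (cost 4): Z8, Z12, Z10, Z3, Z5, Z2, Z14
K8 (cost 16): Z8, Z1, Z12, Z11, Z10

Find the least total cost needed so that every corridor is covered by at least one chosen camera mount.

12

K4, K6, K7 cover every corridor at cost 5 + 3 + 4 = 12.
Any cover uses at least 2 camera mounts; among all covering selections none totals below 12.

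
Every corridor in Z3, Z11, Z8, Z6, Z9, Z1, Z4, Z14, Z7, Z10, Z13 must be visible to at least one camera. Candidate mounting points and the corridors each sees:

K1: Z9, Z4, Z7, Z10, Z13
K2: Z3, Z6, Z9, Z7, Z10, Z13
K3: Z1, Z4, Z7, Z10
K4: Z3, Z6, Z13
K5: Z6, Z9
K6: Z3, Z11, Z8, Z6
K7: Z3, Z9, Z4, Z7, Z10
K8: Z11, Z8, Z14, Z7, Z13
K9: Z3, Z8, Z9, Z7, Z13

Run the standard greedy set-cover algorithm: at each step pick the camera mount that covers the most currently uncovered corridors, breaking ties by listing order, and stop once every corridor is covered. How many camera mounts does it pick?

Pick 1: K2 covers 6 new corridors (Z3, Z6, Z9, Z7, Z10, Z13).
Pick 2: K8 covers 3 new corridors (Z11, Z8, Z14).
Pick 3: K3 covers 2 new corridors (Z1, Z4).
Greedy uses 3 camera mounts.

3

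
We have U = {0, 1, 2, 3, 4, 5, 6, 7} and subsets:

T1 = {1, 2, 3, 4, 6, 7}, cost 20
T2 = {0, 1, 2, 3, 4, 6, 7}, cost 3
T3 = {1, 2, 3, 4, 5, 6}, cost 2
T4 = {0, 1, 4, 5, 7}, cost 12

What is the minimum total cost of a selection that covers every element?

T2, T3 cover every element at cost 3 + 2 = 5.
Any cover uses at least 2 sets; among all covering selections none totals below 5.

5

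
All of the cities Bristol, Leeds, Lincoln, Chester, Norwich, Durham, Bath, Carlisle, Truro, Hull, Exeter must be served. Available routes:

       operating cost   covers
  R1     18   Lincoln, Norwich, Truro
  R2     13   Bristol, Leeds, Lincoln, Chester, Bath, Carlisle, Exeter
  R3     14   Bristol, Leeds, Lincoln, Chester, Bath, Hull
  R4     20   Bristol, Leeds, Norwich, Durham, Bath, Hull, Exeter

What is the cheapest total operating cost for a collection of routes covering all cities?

R1, R2, R4 cover every city at operating cost 18 + 13 + 20 = 51.
Any cover uses at least 3 routes; among all covering selections none totals below 51.

51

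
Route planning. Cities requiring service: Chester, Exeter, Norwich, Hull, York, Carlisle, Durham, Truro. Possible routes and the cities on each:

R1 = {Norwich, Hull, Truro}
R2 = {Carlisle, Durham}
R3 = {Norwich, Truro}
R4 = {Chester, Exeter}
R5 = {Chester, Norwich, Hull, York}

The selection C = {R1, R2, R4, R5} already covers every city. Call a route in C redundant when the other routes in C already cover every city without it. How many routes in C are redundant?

Drop R1: Truro uncovered — not redundant.
Drop R2: Carlisle, Durham uncovered — not redundant.
Drop R4: Exeter uncovered — not redundant.
Drop R5: York uncovered — not redundant.
None of the routes in C is redundant.

0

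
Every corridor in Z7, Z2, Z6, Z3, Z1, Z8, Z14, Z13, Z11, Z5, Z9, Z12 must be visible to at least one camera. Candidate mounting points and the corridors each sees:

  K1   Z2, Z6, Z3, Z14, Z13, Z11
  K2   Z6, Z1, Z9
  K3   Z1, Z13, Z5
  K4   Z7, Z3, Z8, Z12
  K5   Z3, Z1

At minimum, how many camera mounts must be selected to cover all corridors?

4

K1, K2, K3, K4 together cover {Z7, Z2, Z6, Z3, Z1, Z8, Z14, Z13, Z11, Z5, Z9, Z12} — every corridor.
No 3 of the 5 camera mounts cover everything (all 10 triples fall short), so 4 is minimum.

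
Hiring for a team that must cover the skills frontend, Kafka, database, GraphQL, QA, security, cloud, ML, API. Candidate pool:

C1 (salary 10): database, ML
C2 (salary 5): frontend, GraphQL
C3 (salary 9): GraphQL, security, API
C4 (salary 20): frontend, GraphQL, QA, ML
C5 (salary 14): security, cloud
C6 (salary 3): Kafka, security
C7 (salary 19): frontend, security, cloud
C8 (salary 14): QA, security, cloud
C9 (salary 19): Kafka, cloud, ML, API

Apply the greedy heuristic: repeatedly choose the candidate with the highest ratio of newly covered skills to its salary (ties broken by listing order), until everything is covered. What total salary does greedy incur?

41

Pick 1: C6 adds 2 new (Kafka, security) at salary 3 (ratio 2/3).
Pick 2: C2 adds 2 new (frontend, GraphQL) at salary 5 (ratio 2/5).
Pick 3: C1 adds 2 new (database, ML) at salary 10 (ratio 2/10).
Pick 4: C8 adds 2 new (QA, cloud) at salary 14 (ratio 2/14).
Pick 5: C3 adds 1 new (API) at salary 9 (ratio 1/9).
Greedy total salary: 3 + 5 + 10 + 14 + 9 = 41.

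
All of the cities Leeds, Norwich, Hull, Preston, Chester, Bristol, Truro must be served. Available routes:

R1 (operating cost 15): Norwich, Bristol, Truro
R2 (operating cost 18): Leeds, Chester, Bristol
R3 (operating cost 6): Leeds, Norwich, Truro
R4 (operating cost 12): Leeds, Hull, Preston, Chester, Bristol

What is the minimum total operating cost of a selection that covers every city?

18

R3, R4 cover every city at operating cost 6 + 12 = 18.
Any cover uses at least 2 routes; among all covering selections none totals below 18.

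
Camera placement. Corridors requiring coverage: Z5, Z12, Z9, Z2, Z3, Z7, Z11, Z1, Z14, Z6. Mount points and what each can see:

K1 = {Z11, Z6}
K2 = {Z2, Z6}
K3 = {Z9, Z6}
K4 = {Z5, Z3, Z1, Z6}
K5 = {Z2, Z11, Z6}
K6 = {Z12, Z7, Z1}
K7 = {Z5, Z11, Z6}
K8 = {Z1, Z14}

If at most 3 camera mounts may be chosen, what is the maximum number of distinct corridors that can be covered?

Choosing K4, K5, K6 covers {Z5, Z12, Z2, Z3, Z7, Z11, Z1, Z6} — 8 corridors.
No choice of 3 camera mounts does better; here Z9, Z14 are left uncovered.

8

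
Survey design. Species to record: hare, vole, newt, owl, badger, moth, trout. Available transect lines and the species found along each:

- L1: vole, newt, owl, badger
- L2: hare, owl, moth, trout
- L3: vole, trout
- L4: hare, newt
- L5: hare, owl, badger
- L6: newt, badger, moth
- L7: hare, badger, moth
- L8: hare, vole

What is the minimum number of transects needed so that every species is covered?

L1, L2 together cover {hare, vole, newt, owl, badger, moth, trout} — every species.
No single transect contains all 7 species, so 2 is optimal.

2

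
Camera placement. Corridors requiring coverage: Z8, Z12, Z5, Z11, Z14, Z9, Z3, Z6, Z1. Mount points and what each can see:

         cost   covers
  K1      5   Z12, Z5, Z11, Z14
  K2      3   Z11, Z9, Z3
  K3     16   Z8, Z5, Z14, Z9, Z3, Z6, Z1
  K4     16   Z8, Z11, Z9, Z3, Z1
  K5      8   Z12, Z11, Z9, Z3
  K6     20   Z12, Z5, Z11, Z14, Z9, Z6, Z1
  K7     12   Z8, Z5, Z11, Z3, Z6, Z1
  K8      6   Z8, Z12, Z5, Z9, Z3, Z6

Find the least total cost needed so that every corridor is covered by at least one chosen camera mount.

K1, K2, K7 cover every corridor at cost 5 + 3 + 12 = 20.
Any cover uses at least 2 camera mounts; among all covering selections none totals below 20.
Greedy by coverage-per-cost would pick K2, K8, K1, K7 for 26 — worse than the optimum 20.

20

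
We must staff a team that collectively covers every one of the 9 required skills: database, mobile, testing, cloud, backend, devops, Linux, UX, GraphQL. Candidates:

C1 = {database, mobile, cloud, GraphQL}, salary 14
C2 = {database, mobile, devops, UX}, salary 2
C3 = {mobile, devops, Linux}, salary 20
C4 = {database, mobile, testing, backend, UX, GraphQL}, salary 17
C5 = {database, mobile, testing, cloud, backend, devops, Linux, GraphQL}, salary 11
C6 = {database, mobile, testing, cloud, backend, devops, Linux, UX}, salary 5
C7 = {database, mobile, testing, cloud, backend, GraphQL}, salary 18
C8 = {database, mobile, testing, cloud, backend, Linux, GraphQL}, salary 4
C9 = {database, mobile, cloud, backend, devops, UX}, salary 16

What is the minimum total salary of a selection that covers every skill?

C2, C8 cover every skill at salary 2 + 4 = 6.
Any cover uses at least 2 candidates; among all covering selections none totals below 6.

6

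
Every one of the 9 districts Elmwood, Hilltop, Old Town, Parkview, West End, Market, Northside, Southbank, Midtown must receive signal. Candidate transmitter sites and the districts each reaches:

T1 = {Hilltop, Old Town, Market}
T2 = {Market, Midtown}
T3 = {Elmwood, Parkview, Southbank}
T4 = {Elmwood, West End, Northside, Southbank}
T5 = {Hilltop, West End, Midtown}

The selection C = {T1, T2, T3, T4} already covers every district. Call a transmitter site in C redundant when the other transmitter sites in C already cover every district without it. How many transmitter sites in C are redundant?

0

Drop T1: Hilltop, Old Town uncovered — not redundant.
Drop T2: Midtown uncovered — not redundant.
Drop T3: Parkview uncovered — not redundant.
Drop T4: West End, Northside uncovered — not redundant.
None of the transmitter sites in C is redundant.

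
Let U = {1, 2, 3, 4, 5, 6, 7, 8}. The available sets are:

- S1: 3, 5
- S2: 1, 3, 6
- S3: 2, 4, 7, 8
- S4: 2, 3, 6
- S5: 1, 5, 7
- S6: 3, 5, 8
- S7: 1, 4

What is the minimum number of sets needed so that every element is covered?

3

S1, S2, S3 together cover {1, 2, 3, 4, 5, 6, 7, 8} — every element.
No 2 of the 7 sets cover everything (all 21 pairs fall short), so 3 is minimum.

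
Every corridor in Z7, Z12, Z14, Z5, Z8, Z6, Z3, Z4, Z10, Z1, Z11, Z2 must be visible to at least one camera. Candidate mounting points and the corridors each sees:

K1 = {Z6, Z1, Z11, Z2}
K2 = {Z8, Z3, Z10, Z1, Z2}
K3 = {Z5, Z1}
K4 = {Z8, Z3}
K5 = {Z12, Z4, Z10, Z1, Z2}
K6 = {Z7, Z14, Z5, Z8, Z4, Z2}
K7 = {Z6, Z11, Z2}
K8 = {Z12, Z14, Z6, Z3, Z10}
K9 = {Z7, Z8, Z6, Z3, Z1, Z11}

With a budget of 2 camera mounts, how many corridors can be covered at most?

Choosing K5, K9 covers {Z7, Z12, Z8, Z6, Z3, Z4, Z10, Z1, Z11, Z2} — 10 corridors.
No choice of 2 camera mounts does better; here Z14, Z5 are left uncovered.

10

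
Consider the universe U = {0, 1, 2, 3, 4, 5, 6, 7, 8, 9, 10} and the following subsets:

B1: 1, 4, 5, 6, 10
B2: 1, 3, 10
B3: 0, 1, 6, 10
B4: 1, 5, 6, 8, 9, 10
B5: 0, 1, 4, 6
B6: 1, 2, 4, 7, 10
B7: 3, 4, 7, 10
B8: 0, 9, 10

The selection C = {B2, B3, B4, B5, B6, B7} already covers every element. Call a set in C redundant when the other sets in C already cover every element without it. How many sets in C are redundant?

Drop B2: the rest still cover every element — redundant.
Drop B3: the rest still cover every element — redundant.
Drop B4: 5, 8, 9 uncovered — not redundant.
Drop B5: the rest still cover every element — redundant.
Drop B6: 2 uncovered — not redundant.
Drop B7: the rest still cover every element — redundant.
4 redundant: B2, B3, B5, B7.

4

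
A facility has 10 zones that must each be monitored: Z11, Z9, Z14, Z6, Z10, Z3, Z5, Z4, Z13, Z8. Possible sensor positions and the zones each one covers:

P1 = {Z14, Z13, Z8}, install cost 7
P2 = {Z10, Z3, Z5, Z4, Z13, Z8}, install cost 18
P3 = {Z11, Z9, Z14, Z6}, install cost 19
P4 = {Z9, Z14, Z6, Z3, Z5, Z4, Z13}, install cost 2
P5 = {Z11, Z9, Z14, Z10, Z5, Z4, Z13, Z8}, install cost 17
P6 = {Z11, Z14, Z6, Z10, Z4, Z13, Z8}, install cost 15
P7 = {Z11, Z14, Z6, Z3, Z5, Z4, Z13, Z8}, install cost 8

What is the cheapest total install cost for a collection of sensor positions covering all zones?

17

P4, P6 cover every zone at install cost 2 + 15 = 17.
Any cover uses at least 2 sensor positions; among all covering selections none totals below 17.
Greedy by coverage-per-install cost would pick P4, P7, P6 for 25 — worse than the optimum 17.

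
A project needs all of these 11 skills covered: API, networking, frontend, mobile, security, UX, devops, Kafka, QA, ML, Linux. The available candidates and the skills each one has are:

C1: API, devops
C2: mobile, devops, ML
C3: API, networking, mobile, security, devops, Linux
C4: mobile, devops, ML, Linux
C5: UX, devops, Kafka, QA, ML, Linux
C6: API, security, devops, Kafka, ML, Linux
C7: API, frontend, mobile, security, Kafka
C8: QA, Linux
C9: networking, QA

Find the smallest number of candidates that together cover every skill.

3

C3, C5, C7 together cover {API, networking, frontend, mobile, security, UX, devops, Kafka, QA, ML, Linux} — every skill.
No 2 of the 9 candidates cover everything (all 36 pairs fall short), so 3 is minimum.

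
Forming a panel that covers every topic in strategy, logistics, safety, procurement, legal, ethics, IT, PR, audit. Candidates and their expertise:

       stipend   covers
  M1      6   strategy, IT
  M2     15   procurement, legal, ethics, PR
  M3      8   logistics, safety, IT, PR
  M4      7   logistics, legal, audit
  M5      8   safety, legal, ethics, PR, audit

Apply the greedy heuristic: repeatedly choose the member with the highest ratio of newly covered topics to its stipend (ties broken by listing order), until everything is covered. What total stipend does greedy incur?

Pick 1: M5 adds 5 new (safety, legal, ethics, PR, audit) at stipend 8 (ratio 5/8).
Pick 2: M1 adds 2 new (strategy, IT) at stipend 6 (ratio 2/6).
Pick 3: M4 adds 1 new (logistics) at stipend 7 (ratio 1/7).
Pick 4: M2 adds 1 new (procurement) at stipend 15 (ratio 1/15).
Greedy total stipend: 8 + 6 + 7 + 15 = 36.

36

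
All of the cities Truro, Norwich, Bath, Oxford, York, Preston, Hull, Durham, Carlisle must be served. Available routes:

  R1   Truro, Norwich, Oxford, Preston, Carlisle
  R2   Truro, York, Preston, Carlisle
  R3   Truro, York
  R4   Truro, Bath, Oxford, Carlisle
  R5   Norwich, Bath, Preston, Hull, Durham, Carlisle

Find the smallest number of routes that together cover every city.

R1, R2, R5 together cover {Truro, Norwich, Bath, Oxford, York, Preston, Hull, Durham, Carlisle} — every city.
No 2 of the 5 routes cover everything (all 10 pairs fall short), so 3 is minimum.

3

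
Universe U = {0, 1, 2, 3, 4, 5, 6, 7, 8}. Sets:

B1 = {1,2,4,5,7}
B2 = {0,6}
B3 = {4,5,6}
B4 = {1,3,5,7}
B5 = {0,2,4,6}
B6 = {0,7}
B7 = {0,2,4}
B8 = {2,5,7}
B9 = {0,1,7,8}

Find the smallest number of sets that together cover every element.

B4, B5, B9 together cover {0, 1, 2, 3, 4, 5, 6, 7, 8} — every element.
No 2 of the 9 sets cover everything (all 36 pairs fall short), so 3 is minimum.

3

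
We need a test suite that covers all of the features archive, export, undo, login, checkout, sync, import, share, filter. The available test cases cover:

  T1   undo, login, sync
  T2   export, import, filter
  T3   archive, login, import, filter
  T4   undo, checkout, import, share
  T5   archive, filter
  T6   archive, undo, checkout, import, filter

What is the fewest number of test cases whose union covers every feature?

T1, T2, T3, T4 together cover {archive, export, undo, login, checkout, sync, import, share, filter} — every feature.
No 3 of the 6 test cases cover everything (all 20 triples fall short), so 4 is minimum.

4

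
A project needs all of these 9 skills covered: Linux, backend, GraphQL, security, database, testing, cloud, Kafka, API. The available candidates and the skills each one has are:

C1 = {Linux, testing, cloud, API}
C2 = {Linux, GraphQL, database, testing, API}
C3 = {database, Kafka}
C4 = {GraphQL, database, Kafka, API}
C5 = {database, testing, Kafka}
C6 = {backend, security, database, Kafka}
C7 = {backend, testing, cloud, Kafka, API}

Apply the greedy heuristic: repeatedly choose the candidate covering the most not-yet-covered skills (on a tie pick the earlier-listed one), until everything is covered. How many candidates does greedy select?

3

Pick 1: C2 covers 5 new skills (Linux, GraphQL, database, testing, API).
Pick 2: C6 covers 3 new skills (backend, security, Kafka).
Pick 3: C1 covers 1 new skills (cloud).
Greedy uses 3 candidates.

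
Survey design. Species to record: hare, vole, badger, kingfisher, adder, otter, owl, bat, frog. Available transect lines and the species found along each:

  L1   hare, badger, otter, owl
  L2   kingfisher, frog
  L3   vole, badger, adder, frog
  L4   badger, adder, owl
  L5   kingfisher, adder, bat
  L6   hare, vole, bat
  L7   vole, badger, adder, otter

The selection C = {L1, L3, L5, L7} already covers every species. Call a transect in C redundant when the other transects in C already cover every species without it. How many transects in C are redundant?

1

Drop L1: hare, owl uncovered — not redundant.
Drop L3: frog uncovered — not redundant.
Drop L5: kingfisher, bat uncovered — not redundant.
Drop L7: the rest still cover every species — redundant.
1 redundant: L7.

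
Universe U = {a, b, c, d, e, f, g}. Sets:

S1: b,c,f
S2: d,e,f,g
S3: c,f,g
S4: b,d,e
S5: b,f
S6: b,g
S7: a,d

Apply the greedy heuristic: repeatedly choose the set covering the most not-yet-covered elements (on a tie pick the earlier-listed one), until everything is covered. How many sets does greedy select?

3

Pick 1: S2 covers 4 new elements (d, e, f, g).
Pick 2: S1 covers 2 new elements (b, c).
Pick 3: S7 covers 1 new elements (a).
Greedy uses 3 sets.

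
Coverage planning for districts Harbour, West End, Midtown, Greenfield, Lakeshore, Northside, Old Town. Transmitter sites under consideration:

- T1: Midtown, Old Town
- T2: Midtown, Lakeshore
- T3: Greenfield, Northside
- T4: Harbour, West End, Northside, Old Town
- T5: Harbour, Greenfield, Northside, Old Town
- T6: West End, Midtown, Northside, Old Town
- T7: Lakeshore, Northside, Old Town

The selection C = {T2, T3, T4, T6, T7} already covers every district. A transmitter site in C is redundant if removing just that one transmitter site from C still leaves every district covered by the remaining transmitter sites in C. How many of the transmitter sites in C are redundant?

3

Drop T2: the rest still cover every district — redundant.
Drop T3: Greenfield uncovered — not redundant.
Drop T4: Harbour uncovered — not redundant.
Drop T6: the rest still cover every district — redundant.
Drop T7: the rest still cover every district — redundant.
3 redundant: T2, T6, T7.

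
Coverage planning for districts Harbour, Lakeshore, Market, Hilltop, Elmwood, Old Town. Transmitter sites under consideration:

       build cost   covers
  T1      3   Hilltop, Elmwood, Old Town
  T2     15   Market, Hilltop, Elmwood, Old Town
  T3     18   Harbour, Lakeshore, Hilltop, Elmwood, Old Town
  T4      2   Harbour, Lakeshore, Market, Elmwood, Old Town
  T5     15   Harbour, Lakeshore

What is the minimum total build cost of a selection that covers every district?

T1, T4 cover every district at build cost 3 + 2 = 5.
Any cover uses at least 2 transmitter sites; among all covering selections none totals below 5.

5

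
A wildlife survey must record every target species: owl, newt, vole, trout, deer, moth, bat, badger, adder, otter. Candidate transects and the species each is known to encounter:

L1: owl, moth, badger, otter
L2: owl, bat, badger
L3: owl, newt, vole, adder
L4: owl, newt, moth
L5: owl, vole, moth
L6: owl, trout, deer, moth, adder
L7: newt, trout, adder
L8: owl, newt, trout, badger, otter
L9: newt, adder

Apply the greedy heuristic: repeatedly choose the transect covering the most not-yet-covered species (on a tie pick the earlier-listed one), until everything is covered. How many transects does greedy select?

Pick 1: L6 covers 5 new species (owl, trout, deer, moth, adder).
Pick 2: L8 covers 3 new species (newt, badger, otter).
Pick 3: L2 covers 1 new species (bat).
Pick 4: L3 covers 1 new species (vole).
Greedy uses 4 transects.

4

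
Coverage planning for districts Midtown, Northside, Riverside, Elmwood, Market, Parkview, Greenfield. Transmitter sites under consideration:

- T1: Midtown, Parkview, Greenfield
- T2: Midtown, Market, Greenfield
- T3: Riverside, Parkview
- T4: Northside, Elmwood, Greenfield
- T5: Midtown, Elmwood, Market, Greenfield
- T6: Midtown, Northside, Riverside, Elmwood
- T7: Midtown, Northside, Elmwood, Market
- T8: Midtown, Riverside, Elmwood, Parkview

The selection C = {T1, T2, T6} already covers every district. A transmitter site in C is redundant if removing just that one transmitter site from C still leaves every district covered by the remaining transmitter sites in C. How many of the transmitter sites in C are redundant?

Drop T1: Parkview uncovered — not redundant.
Drop T2: Market uncovered — not redundant.
Drop T6: Northside, Riverside, Elmwood uncovered — not redundant.
None of the transmitter sites in C is redundant.

0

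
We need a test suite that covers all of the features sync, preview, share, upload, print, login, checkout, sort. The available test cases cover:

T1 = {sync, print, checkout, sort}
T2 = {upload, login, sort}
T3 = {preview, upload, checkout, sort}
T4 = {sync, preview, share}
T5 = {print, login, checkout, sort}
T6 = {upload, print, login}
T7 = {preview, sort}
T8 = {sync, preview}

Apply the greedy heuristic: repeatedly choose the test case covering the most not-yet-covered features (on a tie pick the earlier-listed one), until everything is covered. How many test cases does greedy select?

Pick 1: T1 covers 4 new features (sync, print, checkout, sort).
Pick 2: T2 covers 2 new features (upload, login).
Pick 3: T4 covers 2 new features (preview, share).
Greedy uses 3 test cases.

3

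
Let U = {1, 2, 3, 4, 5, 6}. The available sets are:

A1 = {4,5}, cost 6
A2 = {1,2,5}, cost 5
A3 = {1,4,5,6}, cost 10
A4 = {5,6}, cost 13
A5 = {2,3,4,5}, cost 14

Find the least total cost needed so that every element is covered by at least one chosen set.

24

A3, A5 cover every element at cost 10 + 14 = 24.
Any cover uses at least 2 sets; among all covering selections none totals below 24.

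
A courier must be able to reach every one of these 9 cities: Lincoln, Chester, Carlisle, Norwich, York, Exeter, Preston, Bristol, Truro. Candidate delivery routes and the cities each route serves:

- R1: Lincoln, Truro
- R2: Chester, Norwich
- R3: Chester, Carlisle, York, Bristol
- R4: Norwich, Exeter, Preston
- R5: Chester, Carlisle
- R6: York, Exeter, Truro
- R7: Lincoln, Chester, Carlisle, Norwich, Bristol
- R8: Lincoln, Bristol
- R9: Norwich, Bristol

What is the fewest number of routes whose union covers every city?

3

R1, R3, R4 together cover {Lincoln, Chester, Carlisle, Norwich, York, Exeter, Preston, Bristol, Truro} — every city.
No 2 of the 9 routes cover everything (all 36 pairs fall short), so 3 is minimum.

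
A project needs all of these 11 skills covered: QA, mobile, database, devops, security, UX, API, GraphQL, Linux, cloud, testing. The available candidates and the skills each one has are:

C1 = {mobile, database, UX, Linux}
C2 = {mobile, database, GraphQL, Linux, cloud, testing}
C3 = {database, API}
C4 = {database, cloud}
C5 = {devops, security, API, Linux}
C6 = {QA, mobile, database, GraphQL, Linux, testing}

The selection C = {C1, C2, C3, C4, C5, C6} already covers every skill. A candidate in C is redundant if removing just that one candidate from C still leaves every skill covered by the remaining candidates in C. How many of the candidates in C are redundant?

3

Drop C1: UX uncovered — not redundant.
Drop C2: the rest still cover every skill — redundant.
Drop C3: the rest still cover every skill — redundant.
Drop C4: the rest still cover every skill — redundant.
Drop C5: devops, security uncovered — not redundant.
Drop C6: QA uncovered — not redundant.
3 redundant: C2, C3, C4.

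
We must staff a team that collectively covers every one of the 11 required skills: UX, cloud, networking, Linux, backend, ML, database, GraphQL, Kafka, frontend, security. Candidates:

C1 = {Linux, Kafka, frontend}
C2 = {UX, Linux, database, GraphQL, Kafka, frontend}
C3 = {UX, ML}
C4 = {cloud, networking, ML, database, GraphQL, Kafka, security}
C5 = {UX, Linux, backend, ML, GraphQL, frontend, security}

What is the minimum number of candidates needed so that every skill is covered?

2

C4, C5 together cover {UX, cloud, networking, Linux, backend, ML, database, GraphQL, Kafka, frontend, security} — every skill.
No single candidate contains all 11 skills, so 2 is optimal.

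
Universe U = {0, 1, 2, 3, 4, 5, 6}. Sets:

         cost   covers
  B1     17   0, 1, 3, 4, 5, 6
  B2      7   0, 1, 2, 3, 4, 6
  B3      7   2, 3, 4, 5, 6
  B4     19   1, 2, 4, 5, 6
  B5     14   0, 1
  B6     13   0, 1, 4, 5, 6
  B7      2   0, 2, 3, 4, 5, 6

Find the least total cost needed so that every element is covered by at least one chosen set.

9

B2, B7 cover every element at cost 7 + 2 = 9.
Any cover uses at least 2 sets; among all covering selections none totals below 9.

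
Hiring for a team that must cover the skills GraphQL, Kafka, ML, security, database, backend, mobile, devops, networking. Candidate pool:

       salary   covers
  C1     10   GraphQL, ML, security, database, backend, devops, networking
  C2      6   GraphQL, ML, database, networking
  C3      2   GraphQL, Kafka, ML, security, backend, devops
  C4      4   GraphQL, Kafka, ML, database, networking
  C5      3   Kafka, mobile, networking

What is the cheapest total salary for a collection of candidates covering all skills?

9

C3, C4, C5 cover every skill at salary 2 + 4 + 3 = 9.
Any cover uses at least 2 candidates; among all covering selections none totals below 9.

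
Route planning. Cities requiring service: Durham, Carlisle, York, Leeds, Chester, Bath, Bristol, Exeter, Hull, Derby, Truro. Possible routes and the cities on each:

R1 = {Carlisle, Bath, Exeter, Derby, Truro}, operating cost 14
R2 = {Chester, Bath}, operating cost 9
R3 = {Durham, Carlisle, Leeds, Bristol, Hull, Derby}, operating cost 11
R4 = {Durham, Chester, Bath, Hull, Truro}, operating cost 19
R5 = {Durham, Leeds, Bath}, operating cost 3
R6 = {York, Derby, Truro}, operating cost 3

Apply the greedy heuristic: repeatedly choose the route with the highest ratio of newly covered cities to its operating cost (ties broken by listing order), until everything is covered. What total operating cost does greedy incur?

40

Pick 1: R5 adds 3 new (Durham, Leeds, Bath) at operating cost 3 (ratio 3/3).
Pick 2: R6 adds 3 new (York, Derby, Truro) at operating cost 3 (ratio 3/3).
Pick 3: R3 adds 3 new (Carlisle, Bristol, Hull) at operating cost 11 (ratio 3/11).
Pick 4: R2 adds 1 new (Chester) at operating cost 9 (ratio 1/9).
Pick 5: R1 adds 1 new (Exeter) at operating cost 14 (ratio 1/14).
Greedy total operating cost: 3 + 3 + 11 + 9 + 14 = 40. (The true optimum is 37, so greedy overshoots here.)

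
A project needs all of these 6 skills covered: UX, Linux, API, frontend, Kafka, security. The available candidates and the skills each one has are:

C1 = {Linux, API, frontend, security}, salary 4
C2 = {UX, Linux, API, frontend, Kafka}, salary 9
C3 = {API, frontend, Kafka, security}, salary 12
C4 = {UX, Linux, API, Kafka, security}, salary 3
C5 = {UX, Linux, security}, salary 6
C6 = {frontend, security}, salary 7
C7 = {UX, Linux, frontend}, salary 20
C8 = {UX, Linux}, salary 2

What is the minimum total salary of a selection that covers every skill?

C1, C4 cover every skill at salary 4 + 3 = 7.
Any cover uses at least 2 candidates; among all covering selections none totals below 7.

7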